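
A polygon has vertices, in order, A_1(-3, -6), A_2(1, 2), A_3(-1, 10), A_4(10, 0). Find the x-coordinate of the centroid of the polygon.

110/37

Apply the shoelace formula. First the cross-terms c_i = x_i·y_{i+1} − x_{i+1}·y_i:
  0, 12, -100, -60  ⇒  2A = -148, A = -74.
Then Σ (x_i + x_{i+1})·c_i = -1320, so x̄ = -1320 / (6·(-74)) = 110/37.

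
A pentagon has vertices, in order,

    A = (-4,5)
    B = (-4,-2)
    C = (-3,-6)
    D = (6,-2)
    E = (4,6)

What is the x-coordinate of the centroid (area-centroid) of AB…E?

Apply the shoelace formula. First the cross-terms c_i = x_i·y_{i+1} − x_{i+1}·y_i:
  28, 18, 42, 44, 44  ⇒  2A = 176, A = 88.
Then Σ (x_i + x_{i+1})·c_i = 216, so x̄ = 216 / (6·88) = 9/22.

9/22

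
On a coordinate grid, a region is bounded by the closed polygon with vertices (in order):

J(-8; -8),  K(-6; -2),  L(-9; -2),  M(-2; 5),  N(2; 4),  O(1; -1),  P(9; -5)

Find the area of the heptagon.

109.5

Apply the shoelace (surveyor's) formula: 2A = Σ (x_i·y_{i+1} − x_{i+1}·y_i), indices taken mod 7.
Σ = (-32) + (-6) + (-49) + (-18) + (-6) + (4) + (-112) = -219
Area = |Σ|/2 = 109.5.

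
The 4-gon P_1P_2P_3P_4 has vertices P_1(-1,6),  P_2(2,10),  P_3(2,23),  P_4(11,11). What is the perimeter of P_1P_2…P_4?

|P_1P_2| = √((3)² + (4)²) = √25 = 5
|P_2P_3| = √((0)² + (13)²) = √169 = 13
|P_3P_4| = √((9)² + (-12)²) = √225 = 15
|P_4P_1| = √((-12)² + (-5)²) = √169 = 13
Perimeter = 5 + 13 + 15 + 13 = 46.

46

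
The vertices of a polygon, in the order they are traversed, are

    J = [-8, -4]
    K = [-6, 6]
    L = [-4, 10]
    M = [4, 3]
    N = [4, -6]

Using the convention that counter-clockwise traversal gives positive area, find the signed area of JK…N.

-130

Apply Gauss's area formula: 2A = Σ (x_i·y_{i+1} − x_{i+1}·y_i), indices taken mod 5.
Σ = (-72) + (-36) + (-52) + (-36) + (-64) = -260
Signed area = Σ/2 = -130 (negative ⇒ clockwise traversal).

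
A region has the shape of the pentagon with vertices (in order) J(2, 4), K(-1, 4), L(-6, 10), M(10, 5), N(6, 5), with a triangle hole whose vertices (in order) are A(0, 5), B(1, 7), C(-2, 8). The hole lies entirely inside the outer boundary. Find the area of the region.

Outer boundary:
Σ = (12) + (14) + (-130) + (20) + (14) = -70
Area = |Σ|/2 = 35.
Hole:
Apply the shoelace (surveyor's) formula: 2A = Σ (x_i·y_{i+1} − x_{i+1}·y_i), indices taken mod 3.
Cross-terms: -5, 22, -10  ⇒  Σ = 7
Area = |Σ|/2 = 3.5.
Net area = 35 − 3.5 = 31.5.

31.5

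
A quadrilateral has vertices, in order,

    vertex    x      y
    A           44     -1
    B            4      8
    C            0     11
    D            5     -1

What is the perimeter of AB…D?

|AB| = √((-40)² + (9)²) = √1681 = 41
|BC| = √((-4)² + (3)²) = √25 = 5
|CD| = √((5)² + (-12)²) = √169 = 13
|DA| = √((39)² + (0)²) = √1521 = 39
Perimeter = 41 + 5 + 13 + 39 = 98.

98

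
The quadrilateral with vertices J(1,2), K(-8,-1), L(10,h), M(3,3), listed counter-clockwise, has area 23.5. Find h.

1

Write out the shoelace sum; only the two edges meeting at L involve h:
2·Area = [((-8)·h − 10·(-1)) + (10·3 − 3·h)] + 18
       = -11·h + 58 = 47
⇒ h = 1.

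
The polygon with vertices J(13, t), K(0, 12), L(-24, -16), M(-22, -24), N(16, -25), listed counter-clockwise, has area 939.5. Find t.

-3

Write out the shoelace sum; only the two edges meeting at J involve t:
2·Area = [(16·t − 13·(-25)) + (13·12 − 0·t)] + 1446
       = 16·t + 1927 = 1879
⇒ t = -3.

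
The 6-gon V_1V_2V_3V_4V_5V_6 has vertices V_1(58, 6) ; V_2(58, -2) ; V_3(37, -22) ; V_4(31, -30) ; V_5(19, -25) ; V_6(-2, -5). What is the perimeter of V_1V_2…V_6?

|V_1V_2| = √((0)² + (-8)²) = √64 = 8
|V_2V_3| = √((-21)² + (-20)²) = √841 = 29
|V_3V_4| = √((-6)² + (-8)²) = √100 = 10
|V_4V_5| = √((-12)² + (5)²) = √169 = 13
|V_5V_6| = √((-21)² + (20)²) = √841 = 29
|V_6V_1| = √((60)² + (11)²) = √3721 = 61
Perimeter = 8 + 29 + 10 + 13 + 29 + 61 = 150.

150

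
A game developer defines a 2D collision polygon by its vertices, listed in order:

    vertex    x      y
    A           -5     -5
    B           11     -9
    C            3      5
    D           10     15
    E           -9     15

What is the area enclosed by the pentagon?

291

Apply the shoelace (surveyor's) formula: 2A = Σ (x_i·y_{i+1} − x_{i+1}·y_i), indices taken mod 5.
Σ = (100) + (82) + (-5) + (285) + (120) = 582
Area = |Σ|/2 = 291.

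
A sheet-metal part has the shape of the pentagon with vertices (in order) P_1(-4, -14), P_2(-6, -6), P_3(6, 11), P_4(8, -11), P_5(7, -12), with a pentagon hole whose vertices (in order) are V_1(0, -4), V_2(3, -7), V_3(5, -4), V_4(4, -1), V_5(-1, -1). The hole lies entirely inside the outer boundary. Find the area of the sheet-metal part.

Outer boundary:
Apply the shoelace (surveyor's) formula: 2A = Σ (x_i·y_{i+1} − x_{i+1}·y_i), indices taken mod 5.
Cross-terms: -60, -30, -154, -19, -146  ⇒  Σ = -409
Area = |Σ|/2 = 204.5.
Hole:
Apply the shoelace formula: 2A = Σ (x_i·y_{i+1} − x_{i+1}·y_i), indices taken mod 5.
Σ = (12) + (23) + (11) + (-5) + (4) = 45
Area = |Σ|/2 = 22.5.
Net area = 204.5 − 22.5 = 182.

182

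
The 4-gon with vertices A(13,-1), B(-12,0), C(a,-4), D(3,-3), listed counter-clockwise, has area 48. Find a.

-4

Write out the shoelace sum; only the two edges meeting at C involve a:
2·Area = [((-12)·(-4) − a·0) + (a·(-3) − 3·(-4))] + 24
       = -3·a + 84 = 96
⇒ a = -4.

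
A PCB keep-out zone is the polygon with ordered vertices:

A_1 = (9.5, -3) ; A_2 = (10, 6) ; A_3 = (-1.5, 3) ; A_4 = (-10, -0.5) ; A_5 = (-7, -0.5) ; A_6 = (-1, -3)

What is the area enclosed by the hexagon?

A_1→A_2: (9.5)(6) − (10)(-3) = 87
A_2→A_3: (10)(3) − (-1.5)(6) = 39
A_3→A_4: (-1.5)(-0.5) − (-10)(3) = 30.75
A_4→A_5: (-10)(-0.5) − (-7)(-0.5) = 1.5
A_5→A_6: (-7)(-3) − (-1)(-0.5) = 20.5
A_6→A_1: (-1)(-3) − (9.5)(-3) = 31.5
Σ = 210.25
Area = |Σ|/2 = 105.125.

105.125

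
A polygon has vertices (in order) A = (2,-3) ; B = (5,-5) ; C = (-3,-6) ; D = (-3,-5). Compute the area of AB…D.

Apply the surveyor's formula: 2A = Σ (x_i·y_{i+1} − x_{i+1}·y_i), indices taken mod 4.
Cross-terms: 5, -45, -3, 19  ⇒  Σ = -24
Area = |Σ|/2 = 12.

12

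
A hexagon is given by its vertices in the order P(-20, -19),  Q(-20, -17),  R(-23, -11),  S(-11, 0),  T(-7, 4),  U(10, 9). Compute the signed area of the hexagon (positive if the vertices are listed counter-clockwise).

-244.5

Apply the surveyor's formula: 2A = Σ (x_i·y_{i+1} − x_{i+1}·y_i), indices taken mod 6.
P→Q: (-20)(-17) − (-20)(-19) = -40
Q→R: (-20)(-11) − (-23)(-17) = -171
R→S: (-23)(0) − (-11)(-11) = -121
S→T: (-11)(4) − (-7)(0) = -44
T→U: (-7)(9) − (10)(4) = -103
U→P: (10)(-19) − (-20)(9) = -10
Σ = -489
Signed area = Σ/2 = -244.5 (negative ⇒ clockwise traversal).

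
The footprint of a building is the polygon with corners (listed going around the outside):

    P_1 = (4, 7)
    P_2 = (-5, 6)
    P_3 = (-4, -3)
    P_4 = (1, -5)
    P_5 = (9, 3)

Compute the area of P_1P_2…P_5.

110

P_1→P_2: (4)(6) − (-5)(7) = 59
P_2→P_3: (-5)(-3) − (-4)(6) = 39
P_3→P_4: (-4)(-5) − (1)(-3) = 23
P_4→P_5: (1)(3) − (9)(-5) = 48
P_5→P_1: (9)(7) − (4)(3) = 51
Σ = 220
Area = |Σ|/2 = 110.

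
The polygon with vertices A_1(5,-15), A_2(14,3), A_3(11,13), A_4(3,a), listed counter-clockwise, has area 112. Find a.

Write out the shoelace sum; only the two edges meeting at A_4 involve a:
2·Area = [(11·a − 3·13) + (3·(-15) − 5·a)] + 374
       = 6·a + 290 = 224
⇒ a = -11.

-11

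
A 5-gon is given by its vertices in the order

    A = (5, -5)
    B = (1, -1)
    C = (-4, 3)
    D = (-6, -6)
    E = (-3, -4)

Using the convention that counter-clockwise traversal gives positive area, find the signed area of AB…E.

Apply the shoelace formula: 2A = Σ (x_i·y_{i+1} − x_{i+1}·y_i), indices taken mod 5.
A→B: (5)(-1) − (1)(-5) = 0
B→C: (1)(3) − (-4)(-1) = -1
C→D: (-4)(-6) − (-6)(3) = 42
D→E: (-6)(-4) − (-3)(-6) = 6
E→A: (-3)(-5) − (5)(-4) = 35
Σ = 82
Signed area = Σ/2 = 41 (positive ⇒ counter-clockwise traversal).

41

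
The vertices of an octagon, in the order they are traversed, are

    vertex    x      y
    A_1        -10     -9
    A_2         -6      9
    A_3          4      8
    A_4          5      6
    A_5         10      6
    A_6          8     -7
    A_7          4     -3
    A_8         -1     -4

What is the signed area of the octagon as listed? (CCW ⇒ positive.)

Σ = (-144) + (-84) + (-16) + (-30) + (-118) + (4) + (-19) + (-31) = -438
Signed area = Σ/2 = -219 (negative ⇒ clockwise traversal).

-219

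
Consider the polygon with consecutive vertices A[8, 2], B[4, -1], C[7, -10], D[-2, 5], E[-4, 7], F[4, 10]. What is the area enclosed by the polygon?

84

Apply the shoelace formula: 2A = Σ (x_i·y_{i+1} − x_{i+1}·y_i), indices taken mod 6.
Σ = (-16) + (-33) + (15) + (6) + (-68) + (-72) = -168
Area = |Σ|/2 = 84.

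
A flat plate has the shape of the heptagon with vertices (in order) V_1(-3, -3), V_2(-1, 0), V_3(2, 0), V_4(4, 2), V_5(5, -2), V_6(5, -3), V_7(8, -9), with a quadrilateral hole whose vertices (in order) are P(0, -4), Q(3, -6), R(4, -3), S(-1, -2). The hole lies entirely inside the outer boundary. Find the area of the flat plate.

37

Outer boundary:
Apply the shoelace (surveyor's) formula: 2A = Σ (x_i·y_{i+1} − x_{i+1}·y_i), indices taken mod 7.
Cross-terms: -3, 0, 4, -18, -5, -21, -51  ⇒  Σ = -94
Area = |Σ|/2 = 47.
Hole:
Σ = (12) + (15) + (-11) + (4) = 20
Area = |Σ|/2 = 10.
Net area = 47 − 10 = 37.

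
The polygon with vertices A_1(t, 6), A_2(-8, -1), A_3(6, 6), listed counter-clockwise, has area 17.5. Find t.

Write out the shoelace sum; only the two edges meeting at A_1 involve t:
2·Area = [(6·6 − t·6) + (t·(-1) − (-8)·6)] + -42
       = -7·t + 42 = 35
⇒ t = 1.

1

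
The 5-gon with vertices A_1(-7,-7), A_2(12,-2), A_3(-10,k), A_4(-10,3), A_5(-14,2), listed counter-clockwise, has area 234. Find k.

13

The doubled signed area Σ (x_i y_{i+1} − x_{i+1} y_i) is linear in k.
With k=0 it equals 182; the coefficient of k is 22 (from the two edges through A_3).
So 22·k + 182 = 2·234 = 468 ⇒ k = 13.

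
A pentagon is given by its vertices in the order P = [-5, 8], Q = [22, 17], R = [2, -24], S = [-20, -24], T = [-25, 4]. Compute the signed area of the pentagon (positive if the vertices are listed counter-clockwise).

-1105.5

Apply the shoelace formula: 2A = Σ (x_i·y_{i+1} − x_{i+1}·y_i), indices taken mod 5.
Σ = (-261) + (-562) + (-528) + (-680) + (-180) = -2211
Signed area = Σ/2 = -1105.5 (negative ⇒ clockwise traversal).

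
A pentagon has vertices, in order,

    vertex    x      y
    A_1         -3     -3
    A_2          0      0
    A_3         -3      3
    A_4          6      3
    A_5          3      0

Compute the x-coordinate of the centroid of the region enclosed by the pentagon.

Apply the shoelace formula. First the cross-terms c_i = x_i·y_{i+1} − x_{i+1}·y_i:
  0, 0, -27, -9, -9  ⇒  2A = -45, A = -22.5.
Then Σ (x_i + x_{i+1})·c_i = -162, so x̄ = -162 / (6·(-22.5)) = 1.2.

1.2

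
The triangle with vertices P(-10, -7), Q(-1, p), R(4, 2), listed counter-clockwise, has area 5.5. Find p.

-2

Write out the shoelace sum; only the two edges meeting at Q involve p:
2·Area = [((-10)·p − (-1)·(-7)) + ((-1)·2 − 4·p)] + -8
       = -14·p + -17 = 11
⇒ p = -2.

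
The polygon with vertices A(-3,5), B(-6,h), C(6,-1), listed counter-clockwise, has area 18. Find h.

3

The doubled signed area Σ (x_i y_{i+1} − x_{i+1} y_i) is linear in h.
With h=0 it equals 63; the coefficient of h is -9 (from the two edges through B).
So -9·h + 63 = 2·18 = 36 ⇒ h = 3.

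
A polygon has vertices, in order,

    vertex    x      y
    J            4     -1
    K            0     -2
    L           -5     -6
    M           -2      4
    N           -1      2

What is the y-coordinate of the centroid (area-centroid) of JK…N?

-161/171

Apply Gauss's area formula. First the cross-terms c_i = x_i·y_{i+1} − x_{i+1}·y_i:
  -8, -10, -32, 0, -7  ⇒  2A = -57, A = -28.5.
Then Σ (y_i + y_{i+1})·c_i = 161, so ȳ = 161 / (6·(-28.5)) = -161/171.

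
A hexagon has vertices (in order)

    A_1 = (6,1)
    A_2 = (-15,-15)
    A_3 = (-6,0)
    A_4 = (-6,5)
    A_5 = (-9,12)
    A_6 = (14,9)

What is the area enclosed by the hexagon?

Apply Gauss's area formula: 2A = Σ (x_i·y_{i+1} − x_{i+1}·y_i), indices taken mod 6.
Σ = (-75) + (-90) + (-30) + (-27) + (-249) + (-40) = -511
Area = |Σ|/2 = 255.5.

255.5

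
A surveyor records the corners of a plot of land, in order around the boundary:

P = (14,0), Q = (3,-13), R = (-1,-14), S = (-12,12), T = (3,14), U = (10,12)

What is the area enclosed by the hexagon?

Cross-terms: -182, -55, -180, -204, -104, -168  ⇒  Σ = -893
Area = |Σ|/2 = 446.5.

446.5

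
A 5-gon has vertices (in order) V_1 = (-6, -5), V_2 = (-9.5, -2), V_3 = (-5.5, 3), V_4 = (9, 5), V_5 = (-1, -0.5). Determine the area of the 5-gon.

63.5

V_1→V_2: (-6)(-2) − (-9.5)(-5) = -35.5
V_2→V_3: (-9.5)(3) − (-5.5)(-2) = -39.5
V_3→V_4: (-5.5)(5) − (9)(3) = -54.5
V_4→V_5: (9)(-0.5) − (-1)(5) = 0.5
V_5→V_1: (-1)(-5) − (-6)(-0.5) = 2
Σ = -127
Area = |Σ|/2 = 63.5.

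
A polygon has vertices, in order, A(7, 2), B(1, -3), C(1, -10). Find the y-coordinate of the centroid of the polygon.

-11/3

Apply the shoelace (surveyor's) formula. First the cross-terms c_i = x_i·y_{i+1} − x_{i+1}·y_i:
  -23, -7, 72  ⇒  2A = 42, A = 21.
Then Σ (y_i + y_{i+1})·c_i = -462, so ȳ = -462 / (6·21) = -11/3.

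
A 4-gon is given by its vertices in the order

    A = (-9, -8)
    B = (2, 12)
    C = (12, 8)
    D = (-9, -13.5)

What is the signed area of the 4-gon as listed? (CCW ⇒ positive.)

A→B: (-9)(12) − (2)(-8) = -92
B→C: (2)(8) − (12)(12) = -128
C→D: (12)(-13.5) − (-9)(8) = -90
D→A: (-9)(-8) − (-9)(-13.5) = -49.5
Σ = -359.5
Signed area = Σ/2 = -179.75 (negative ⇒ clockwise traversal).

-179.75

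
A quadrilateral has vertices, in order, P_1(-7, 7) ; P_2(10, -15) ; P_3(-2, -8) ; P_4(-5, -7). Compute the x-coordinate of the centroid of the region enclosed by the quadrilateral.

Apply the shoelace (surveyor's) formula. First the cross-terms c_i = x_i·y_{i+1} − x_{i+1}·y_i:
  35, -110, -26, -84  ⇒  2A = -185, A = -92.5.
Then Σ (x_i + x_{i+1})·c_i = 415, so x̄ = 415 / (6·(-92.5)) = -83/111.

-83/111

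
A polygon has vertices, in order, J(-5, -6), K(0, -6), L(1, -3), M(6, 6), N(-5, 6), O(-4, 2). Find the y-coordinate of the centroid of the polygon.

Apply the surveyor's formula. First the cross-terms c_i = x_i·y_{i+1} − x_{i+1}·y_i:
  30, 6, 24, 66, 14, 34  ⇒  2A = 174, A = 87.
Then Σ (y_i + y_{i+1})·c_i = 426, so ȳ = 426 / (6·87) = 71/87.

71/87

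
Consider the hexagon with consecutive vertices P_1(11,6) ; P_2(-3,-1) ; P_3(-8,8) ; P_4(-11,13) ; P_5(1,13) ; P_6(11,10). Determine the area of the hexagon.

187

Apply Gauss's area formula: 2A = Σ (x_i·y_{i+1} − x_{i+1}·y_i), indices taken mod 6.
Cross-terms: 7, -32, -16, -156, -133, -44  ⇒  Σ = -374
Area = |Σ|/2 = 187.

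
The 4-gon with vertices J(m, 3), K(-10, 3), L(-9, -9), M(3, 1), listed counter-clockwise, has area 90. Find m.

The doubled signed area Σ (x_i y_{i+1} − x_{i+1} y_i) is linear in m.
With m=0 it equals 174; the coefficient of m is 2 (from the two edges through J).
So 2·m + 174 = 2·90 = 180 ⇒ m = 3.

3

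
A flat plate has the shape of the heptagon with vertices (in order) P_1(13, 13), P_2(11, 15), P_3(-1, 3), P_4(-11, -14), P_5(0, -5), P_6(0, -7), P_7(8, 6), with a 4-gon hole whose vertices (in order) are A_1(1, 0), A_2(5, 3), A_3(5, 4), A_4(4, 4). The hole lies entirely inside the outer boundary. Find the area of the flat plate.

Outer boundary:
Apply the surveyor's formula: 2A = Σ (x_i·y_{i+1} − x_{i+1}·y_i), indices taken mod 7.
Σ = (52) + (48) + (47) + (55) + (0) + (56) + (26) = 284
Area = |Σ|/2 = 142.
Hole:
Apply the shoelace formula: 2A = Σ (x_i·y_{i+1} − x_{i+1}·y_i), indices taken mod 4.
Σ = (3) + (5) + (4) + (-4) = 8
Area = |Σ|/2 = 4.
Net area = 142 − 4 = 138.

138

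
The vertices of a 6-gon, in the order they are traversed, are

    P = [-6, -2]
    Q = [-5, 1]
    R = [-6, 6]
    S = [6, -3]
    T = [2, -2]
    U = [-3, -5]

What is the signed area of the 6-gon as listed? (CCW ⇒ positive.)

Apply Gauss's area formula: 2A = Σ (x_i·y_{i+1} − x_{i+1}·y_i), indices taken mod 6.
Cross-terms: -16, -24, -18, -6, -16, -24  ⇒  Σ = -104
Signed area = Σ/2 = -52 (negative ⇒ clockwise traversal).

-52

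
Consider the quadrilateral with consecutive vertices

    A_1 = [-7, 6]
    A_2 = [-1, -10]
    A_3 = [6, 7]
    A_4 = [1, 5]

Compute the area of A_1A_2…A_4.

96.5

Apply the shoelace (surveyor's) formula: 2A = Σ (x_i·y_{i+1} − x_{i+1}·y_i), indices taken mod 4.
Σ = (76) + (53) + (23) + (41) = 193
Area = |Σ|/2 = 96.5.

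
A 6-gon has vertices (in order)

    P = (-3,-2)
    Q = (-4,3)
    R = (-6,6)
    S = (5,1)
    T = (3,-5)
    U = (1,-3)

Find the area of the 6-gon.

51

Apply the surveyor's formula: 2A = Σ (x_i·y_{i+1} − x_{i+1}·y_i), indices taken mod 6.
Σ = (-17) + (-6) + (-36) + (-28) + (-4) + (-11) = -102
Area = |Σ|/2 = 51.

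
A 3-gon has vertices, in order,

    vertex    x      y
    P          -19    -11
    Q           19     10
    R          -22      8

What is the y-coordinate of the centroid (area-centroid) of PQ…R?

7/3

Apply the surveyor's formula. First the cross-terms c_i = x_i·y_{i+1} − x_{i+1}·y_i:
  19, 372, 394  ⇒  2A = 785, A = 392.5.
Then Σ (y_i + y_{i+1})·c_i = 5495, so ȳ = 5495 / (6·392.5) = 7/3.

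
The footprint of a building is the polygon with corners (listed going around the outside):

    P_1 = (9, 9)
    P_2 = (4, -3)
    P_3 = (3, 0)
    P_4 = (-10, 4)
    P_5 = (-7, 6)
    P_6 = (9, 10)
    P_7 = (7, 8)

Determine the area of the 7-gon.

102.5

Apply the surveyor's formula: 2A = Σ (x_i·y_{i+1} − x_{i+1}·y_i), indices taken mod 7.
Cross-terms: -63, 9, 12, -32, -124, 2, -9  ⇒  Σ = -205
Area = |Σ|/2 = 102.5.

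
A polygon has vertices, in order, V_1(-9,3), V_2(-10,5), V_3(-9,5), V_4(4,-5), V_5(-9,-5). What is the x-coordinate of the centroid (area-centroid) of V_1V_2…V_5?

Apply Gauss's area formula. First the cross-terms c_i = x_i·y_{i+1} − x_{i+1}·y_i:
  -15, -5, 25, -65, -72  ⇒  2A = -132, A = -66.
Then Σ (x_i + x_{i+1})·c_i = 1876, so x̄ = 1876 / (6·(-66)) = -469/99.

-469/99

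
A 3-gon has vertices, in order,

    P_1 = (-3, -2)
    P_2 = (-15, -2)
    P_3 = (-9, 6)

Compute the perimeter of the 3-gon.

32

|P_1P_2| = √((-12)² + (0)²) = √144 = 12
|P_2P_3| = √((6)² + (8)²) = √100 = 10
|P_3P_1| = √((6)² + (-8)²) = √100 = 10
Perimeter = 12 + 10 + 10 = 32.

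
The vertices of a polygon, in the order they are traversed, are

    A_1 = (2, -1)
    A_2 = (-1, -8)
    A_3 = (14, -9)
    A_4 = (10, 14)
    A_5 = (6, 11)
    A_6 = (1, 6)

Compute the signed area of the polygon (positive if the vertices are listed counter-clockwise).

214

Cross-terms: -17, 121, 286, 26, 25, -13  ⇒  Σ = 428
Signed area = Σ/2 = 214 (positive ⇒ counter-clockwise traversal).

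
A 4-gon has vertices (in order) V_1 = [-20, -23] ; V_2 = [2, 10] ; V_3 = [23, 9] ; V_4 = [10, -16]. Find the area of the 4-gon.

687

Σ = (-154) + (-212) + (-458) + (-550) = -1374
Area = |Σ|/2 = 687.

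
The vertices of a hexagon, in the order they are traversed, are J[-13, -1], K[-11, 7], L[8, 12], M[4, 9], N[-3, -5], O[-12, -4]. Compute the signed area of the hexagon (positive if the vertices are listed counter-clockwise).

Apply the shoelace formula: 2A = Σ (x_i·y_{i+1} − x_{i+1}·y_i), indices taken mod 6.
Σ = (-102) + (-188) + (24) + (7) + (-48) + (-40) = -347
Signed area = Σ/2 = -173.5 (negative ⇒ clockwise traversal).

-173.5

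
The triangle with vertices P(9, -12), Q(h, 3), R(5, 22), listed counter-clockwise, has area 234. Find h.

The doubled signed area Σ (x_i y_{i+1} − x_{i+1} y_i) is linear in h.
With h=0 it equals -246; the coefficient of h is 34 (from the two edges through Q).
So 34·h + -246 = 2·234 = 468 ⇒ h = 21.

21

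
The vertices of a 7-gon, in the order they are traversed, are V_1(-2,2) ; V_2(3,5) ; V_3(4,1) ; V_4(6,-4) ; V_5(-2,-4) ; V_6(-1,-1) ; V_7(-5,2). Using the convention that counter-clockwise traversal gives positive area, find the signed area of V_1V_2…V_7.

Apply the surveyor's formula: 2A = Σ (x_i·y_{i+1} − x_{i+1}·y_i), indices taken mod 7.
V_1→V_2: (-2)(5) − (3)(2) = -16
V_2→V_3: (3)(1) − (4)(5) = -17
V_3→V_4: (4)(-4) − (6)(1) = -22
V_4→V_5: (6)(-4) − (-2)(-4) = -32
V_5→V_6: (-2)(-1) − (-1)(-4) = -2
V_6→V_7: (-1)(2) − (-5)(-1) = -7
V_7→V_1: (-5)(2) − (-2)(2) = -6
Σ = -102
Signed area = Σ/2 = -51 (negative ⇒ clockwise traversal).

-51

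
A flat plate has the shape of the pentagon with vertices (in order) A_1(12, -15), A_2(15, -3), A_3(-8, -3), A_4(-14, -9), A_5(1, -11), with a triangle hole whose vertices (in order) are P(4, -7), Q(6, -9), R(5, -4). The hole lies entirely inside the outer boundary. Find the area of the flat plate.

Outer boundary:
Apply the shoelace formula: 2A = Σ (x_i·y_{i+1} − x_{i+1}·y_i), indices taken mod 5.
Σ = (189) + (-69) + (30) + (163) + (117) = 430
Area = |Σ|/2 = 215.
Hole:
Apply Gauss's area formula: 2A = Σ (x_i·y_{i+1} − x_{i+1}·y_i), indices taken mod 3.
Σ = (6) + (21) + (-19) = 8
Area = |Σ|/2 = 4.
Net area = 215 − 4 = 211.

211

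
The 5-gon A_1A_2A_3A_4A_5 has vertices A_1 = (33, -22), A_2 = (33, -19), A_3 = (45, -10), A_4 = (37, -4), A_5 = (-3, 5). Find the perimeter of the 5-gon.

114

|A_1A_2| = √((0)² + (3)²) = √9 = 3
|A_2A_3| = √((12)² + (9)²) = √225 = 15
|A_3A_4| = √((-8)² + (6)²) = √100 = 10
|A_4A_5| = √((-40)² + (9)²) = √1681 = 41
|A_5A_1| = √((36)² + (-27)²) = √2025 = 45
Perimeter = 3 + 15 + 10 + 41 + 45 = 114.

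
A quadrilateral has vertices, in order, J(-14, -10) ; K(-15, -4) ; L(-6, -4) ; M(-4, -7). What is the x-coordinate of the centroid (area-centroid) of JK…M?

-10.2

Apply the surveyor's formula. First the cross-terms c_i = x_i·y_{i+1} − x_{i+1}·y_i:
  -94, 36, 26, -58  ⇒  2A = -90, A = -45.
Then Σ (x_i + x_{i+1})·c_i = 2754, so x̄ = 2754 / (6·(-45)) = -10.2.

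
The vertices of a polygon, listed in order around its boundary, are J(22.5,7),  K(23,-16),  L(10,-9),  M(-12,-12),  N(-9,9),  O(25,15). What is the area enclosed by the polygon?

767.25

Apply the surveyor's formula: 2A = Σ (x_i·y_{i+1} − x_{i+1}·y_i), indices taken mod 6.
Cross-terms: -521, -47, -228, -216, -360, -162.5  ⇒  Σ = -1534.5
Area = |Σ|/2 = 767.25.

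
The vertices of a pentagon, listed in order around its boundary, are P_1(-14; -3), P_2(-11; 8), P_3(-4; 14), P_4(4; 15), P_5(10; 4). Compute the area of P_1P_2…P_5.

Apply the surveyor's formula: 2A = Σ (x_i·y_{i+1} − x_{i+1}·y_i), indices taken mod 5.
Σ = (-145) + (-122) + (-116) + (-134) + (26) = -491
Area = |Σ|/2 = 245.5.

245.5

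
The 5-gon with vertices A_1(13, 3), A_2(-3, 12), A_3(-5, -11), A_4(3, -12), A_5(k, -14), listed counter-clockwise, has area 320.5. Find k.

10

The doubled signed area Σ (x_i y_{i+1} − x_{i+1} y_i) is linear in k.
With k=0 it equals 491; the coefficient of k is 15 (from the two edges through A_5).
So 15·k + 491 = 2·320.5 = 641 ⇒ k = 10.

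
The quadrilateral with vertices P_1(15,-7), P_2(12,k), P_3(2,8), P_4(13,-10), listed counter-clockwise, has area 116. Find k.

Write out the shoelace sum; only the two edges meeting at P_2 involve k:
2·Area = [(15·k − 12·(-7)) + (12·8 − 2·k)] + -65
       = 13·k + 115 = 232
⇒ k = 9.

9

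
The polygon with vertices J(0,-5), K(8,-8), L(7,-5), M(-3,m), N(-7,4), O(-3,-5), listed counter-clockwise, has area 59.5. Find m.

Write out the shoelace sum; only the two edges meeting at M involve m:
2·Area = [(7·m − (-3)·(-5)) + ((-3)·4 − (-7)·m)] + 118
       = 14·m + 91 = 119
⇒ m = 2.

2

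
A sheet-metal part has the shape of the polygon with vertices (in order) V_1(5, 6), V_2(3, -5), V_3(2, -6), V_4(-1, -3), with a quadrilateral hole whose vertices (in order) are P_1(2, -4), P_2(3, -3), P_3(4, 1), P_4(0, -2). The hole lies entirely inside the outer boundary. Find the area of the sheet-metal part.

Outer boundary:
Apply the shoelace formula: 2A = Σ (x_i·y_{i+1} − x_{i+1}·y_i), indices taken mod 4.
Σ = (-43) + (-8) + (-12) + (9) = -54
Area = |Σ|/2 = 27.
Hole:
Apply the surveyor's formula: 2A = Σ (x_i·y_{i+1} − x_{i+1}·y_i), indices taken mod 4.
P_1→P_2: (2)(-3) − (3)(-4) = 6
P_2→P_3: (3)(1) − (4)(-3) = 15
P_3→P_4: (4)(-2) − (0)(1) = -8
P_4→P_1: (0)(-4) − (2)(-2) = 4
Σ = 17
Area = |Σ|/2 = 8.5.
Net area = 27 − 8.5 = 18.5.

18.5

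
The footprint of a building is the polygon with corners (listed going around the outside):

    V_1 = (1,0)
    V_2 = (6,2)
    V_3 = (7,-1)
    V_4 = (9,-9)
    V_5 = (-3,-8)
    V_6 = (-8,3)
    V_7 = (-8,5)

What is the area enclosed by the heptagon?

Apply the shoelace formula: 2A = Σ (x_i·y_{i+1} − x_{i+1}·y_i), indices taken mod 7.
V_1→V_2: (1)(2) − (6)(0) = 2
V_2→V_3: (6)(-1) − (7)(2) = -20
V_3→V_4: (7)(-9) − (9)(-1) = -54
V_4→V_5: (9)(-8) − (-3)(-9) = -99
V_5→V_6: (-3)(3) − (-8)(-8) = -73
V_6→V_7: (-8)(5) − (-8)(3) = -16
V_7→V_1: (-8)(0) − (1)(5) = -5
Σ = -265
Area = |Σ|/2 = 132.5.

132.5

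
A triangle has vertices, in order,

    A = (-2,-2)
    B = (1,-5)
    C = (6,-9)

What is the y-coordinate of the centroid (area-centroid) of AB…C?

-16/3

Apply the shoelace formula. First the cross-terms c_i = x_i·y_{i+1} − x_{i+1}·y_i:
  12, 21, -30  ⇒  2A = 3, A = 1.5.
Then Σ (y_i + y_{i+1})·c_i = -48, so ȳ = -48 / (6·1.5) = -16/3.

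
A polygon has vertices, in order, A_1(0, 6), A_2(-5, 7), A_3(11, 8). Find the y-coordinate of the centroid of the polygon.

7

Apply the shoelace (surveyor's) formula. First the cross-terms c_i = x_i·y_{i+1} − x_{i+1}·y_i:
  30, -117, 66  ⇒  2A = -21, A = -10.5.
Then Σ (y_i + y_{i+1})·c_i = -441, so ȳ = -441 / (6·(-10.5)) = 7.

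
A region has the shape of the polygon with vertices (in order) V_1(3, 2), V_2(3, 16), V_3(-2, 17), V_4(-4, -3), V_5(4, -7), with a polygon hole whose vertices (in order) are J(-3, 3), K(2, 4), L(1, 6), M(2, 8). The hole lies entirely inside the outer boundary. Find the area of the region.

Outer boundary:
Apply Gauss's area formula: 2A = Σ (x_i·y_{i+1} − x_{i+1}·y_i), indices taken mod 5.
Cross-terms: 42, 83, 74, 40, 29  ⇒  Σ = 268
Area = |Σ|/2 = 134.
Hole:
Cross-terms: -18, 8, -4, 30  ⇒  Σ = 16
Area = |Σ|/2 = 8.
Net area = 134 − 8 = 126.

126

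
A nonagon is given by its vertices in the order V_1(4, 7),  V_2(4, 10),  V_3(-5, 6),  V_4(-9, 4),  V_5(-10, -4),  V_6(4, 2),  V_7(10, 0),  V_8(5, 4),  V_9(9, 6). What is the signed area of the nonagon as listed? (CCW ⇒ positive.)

Apply the shoelace (surveyor's) formula: 2A = Σ (x_i·y_{i+1} − x_{i+1}·y_i), indices taken mod 9.
Σ = (12) + (74) + (34) + (76) + (-4) + (-20) + (40) + (-6) + (39) = 245
Signed area = Σ/2 = 122.5 (positive ⇒ counter-clockwise traversal).

122.5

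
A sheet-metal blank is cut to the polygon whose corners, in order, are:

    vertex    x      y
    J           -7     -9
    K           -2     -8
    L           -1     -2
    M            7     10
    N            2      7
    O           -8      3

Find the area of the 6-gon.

Apply the shoelace (surveyor's) formula: 2A = Σ (x_i·y_{i+1} − x_{i+1}·y_i), indices taken mod 6.
Σ = (38) + (-4) + (4) + (29) + (62) + (93) = 222
Area = |Σ|/2 = 111.

111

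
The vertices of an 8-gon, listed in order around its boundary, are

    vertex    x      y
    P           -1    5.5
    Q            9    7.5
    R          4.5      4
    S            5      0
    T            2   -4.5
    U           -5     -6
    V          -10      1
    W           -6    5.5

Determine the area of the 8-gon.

136.625

Apply Gauss's area formula: 2A = Σ (x_i·y_{i+1} − x_{i+1}·y_i), indices taken mod 8.
P→Q: (-1)(7.5) − (9)(5.5) = -57
Q→R: (9)(4) − (4.5)(7.5) = 2.25
R→S: (4.5)(0) − (5)(4) = -20
S→T: (5)(-4.5) − (2)(0) = -22.5
T→U: (2)(-6) − (-5)(-4.5) = -34.5
U→V: (-5)(1) − (-10)(-6) = -65
V→W: (-10)(5.5) − (-6)(1) = -49
W→P: (-6)(5.5) − (-1)(5.5) = -27.5
Σ = -273.25
Area = |Σ|/2 = 136.625.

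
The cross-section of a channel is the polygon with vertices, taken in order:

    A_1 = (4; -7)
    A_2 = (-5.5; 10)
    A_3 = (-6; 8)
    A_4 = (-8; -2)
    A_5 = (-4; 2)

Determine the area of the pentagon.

Apply the shoelace formula: 2A = Σ (x_i·y_{i+1} − x_{i+1}·y_i), indices taken mod 5.
Σ = (1.5) + (16) + (76) + (-24) + (20) = 89.5
Area = |Σ|/2 = 44.75.

44.75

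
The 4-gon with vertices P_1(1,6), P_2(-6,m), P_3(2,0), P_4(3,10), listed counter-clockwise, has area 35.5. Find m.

The doubled signed area Σ (x_i y_{i+1} − x_{i+1} y_i) is linear in m.
With m=0 it equals 64; the coefficient of m is -1 (from the two edges through P_2).
So -1·m + 64 = 2·35.5 = 71 ⇒ m = -7.

-7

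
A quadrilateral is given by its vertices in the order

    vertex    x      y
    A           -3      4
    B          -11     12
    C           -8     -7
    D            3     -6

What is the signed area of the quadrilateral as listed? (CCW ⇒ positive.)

Apply Gauss's area formula: 2A = Σ (x_i·y_{i+1} − x_{i+1}·y_i), indices taken mod 4.
A→B: (-3)(12) − (-11)(4) = 8
B→C: (-11)(-7) − (-8)(12) = 173
C→D: (-8)(-6) − (3)(-7) = 69
D→A: (3)(4) − (-3)(-6) = -6
Σ = 244
Signed area = Σ/2 = 122 (positive ⇒ counter-clockwise traversal).

122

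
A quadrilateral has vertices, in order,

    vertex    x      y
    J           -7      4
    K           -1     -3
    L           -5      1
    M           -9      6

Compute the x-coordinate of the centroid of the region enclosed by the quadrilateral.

Apply the shoelace formula. First the cross-terms c_i = x_i·y_{i+1} − x_{i+1}·y_i:
  25, -16, -21, 6  ⇒  2A = -6, A = -3.
Then Σ (x_i + x_{i+1})·c_i = 94, so x̄ = 94 / (6·(-3)) = -47/9.

-47/9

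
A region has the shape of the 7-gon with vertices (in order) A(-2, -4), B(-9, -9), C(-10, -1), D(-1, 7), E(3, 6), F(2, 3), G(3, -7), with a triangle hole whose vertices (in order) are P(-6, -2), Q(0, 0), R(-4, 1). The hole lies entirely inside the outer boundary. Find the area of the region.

117.5

Outer boundary:
Σ = (-18) + (-81) + (-71) + (-27) + (-3) + (-23) + (-26) = -249
Area = |Σ|/2 = 124.5.
Hole:
Σ = (0) + (0) + (14) = 14
Area = |Σ|/2 = 7.
Net area = 124.5 − 7 = 117.5.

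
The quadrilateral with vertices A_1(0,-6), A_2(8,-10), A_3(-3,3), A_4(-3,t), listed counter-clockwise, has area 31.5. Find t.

Write out the shoelace sum; only the two edges meeting at A_4 involve t:
2·Area = [((-3)·t − (-3)·3) + ((-3)·(-6) − 0·t)] + 42
       = -3·t + 69 = 63
⇒ t = 2.

2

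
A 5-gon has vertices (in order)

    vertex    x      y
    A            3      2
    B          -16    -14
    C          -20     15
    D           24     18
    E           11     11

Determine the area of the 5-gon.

Σ = (-10) + (-520) + (-720) + (66) + (-11) = -1195
Area = |Σ|/2 = 597.5.

597.5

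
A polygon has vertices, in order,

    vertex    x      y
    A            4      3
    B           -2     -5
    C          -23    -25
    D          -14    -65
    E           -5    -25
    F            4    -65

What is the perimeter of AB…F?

230

|AB| = √((-6)² + (-8)²) = √100 = 10
|BC| = √((-21)² + (-20)²) = √841 = 29
|CD| = √((9)² + (-40)²) = √1681 = 41
|DE| = √((9)² + (40)²) = √1681 = 41
|EF| = √((9)² + (-40)²) = √1681 = 41
|FA| = √((0)² + (68)²) = √4624 = 68
Perimeter = 10 + 29 + 41 + 41 + 41 + 68 = 230.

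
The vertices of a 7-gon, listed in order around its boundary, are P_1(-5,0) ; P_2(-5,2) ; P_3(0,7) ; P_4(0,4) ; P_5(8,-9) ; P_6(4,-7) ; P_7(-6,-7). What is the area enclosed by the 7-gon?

101

Apply the shoelace formula: 2A = Σ (x_i·y_{i+1} − x_{i+1}·y_i), indices taken mod 7.
Σ = (-10) + (-35) + (0) + (-32) + (-20) + (-70) + (-35) = -202
Area = |Σ|/2 = 101.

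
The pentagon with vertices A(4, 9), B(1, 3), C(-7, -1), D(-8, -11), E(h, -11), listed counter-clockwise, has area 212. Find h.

The doubled signed area Σ (x_i y_{i+1} − x_{i+1} y_i) is linear in h.
With h=0 it equals 224; the coefficient of h is 20 (from the two edges through E).
So 20·h + 224 = 2·212 = 424 ⇒ h = 10.

10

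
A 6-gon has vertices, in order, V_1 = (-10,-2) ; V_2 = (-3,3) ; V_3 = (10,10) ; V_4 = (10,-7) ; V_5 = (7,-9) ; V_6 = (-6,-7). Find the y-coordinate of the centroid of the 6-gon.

Apply Gauss's area formula. First the cross-terms c_i = x_i·y_{i+1} − x_{i+1}·y_i:
  -36, -60, -170, -41, -103, -58  ⇒  2A = -468, A = -234.
Then Σ (y_i + y_{i+1})·c_i = 1500, so ȳ = 1500 / (6·(-234)) = -125/117.

-125/117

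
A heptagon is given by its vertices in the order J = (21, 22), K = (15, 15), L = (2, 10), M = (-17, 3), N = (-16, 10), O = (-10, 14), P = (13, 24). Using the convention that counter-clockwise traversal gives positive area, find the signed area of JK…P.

J→K: (21)(15) − (15)(22) = -15
K→L: (15)(10) − (2)(15) = 120
L→M: (2)(3) − (-17)(10) = 176
M→N: (-17)(10) − (-16)(3) = -122
N→O: (-16)(14) − (-10)(10) = -124
O→P: (-10)(24) − (13)(14) = -422
P→J: (13)(22) − (21)(24) = -218
Σ = -605
Signed area = Σ/2 = -302.5 (negative ⇒ clockwise traversal).

-302.5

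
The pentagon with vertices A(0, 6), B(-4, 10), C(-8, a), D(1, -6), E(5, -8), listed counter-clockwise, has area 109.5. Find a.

-3

The doubled signed area Σ (x_i y_{i+1} − x_{i+1} y_i) is linear in a.
With a=0 it equals 204; the coefficient of a is -5 (from the two edges through C).
So -5·a + 204 = 2·109.5 = 219 ⇒ a = -3.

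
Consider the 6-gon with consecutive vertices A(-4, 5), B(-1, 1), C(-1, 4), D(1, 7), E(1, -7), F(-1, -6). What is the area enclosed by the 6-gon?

34.5

Apply the surveyor's formula: 2A = Σ (x_i·y_{i+1} − x_{i+1}·y_i), indices taken mod 6.
Σ = (1) + (-3) + (-11) + (-14) + (-13) + (-29) = -69
Area = |Σ|/2 = 34.5.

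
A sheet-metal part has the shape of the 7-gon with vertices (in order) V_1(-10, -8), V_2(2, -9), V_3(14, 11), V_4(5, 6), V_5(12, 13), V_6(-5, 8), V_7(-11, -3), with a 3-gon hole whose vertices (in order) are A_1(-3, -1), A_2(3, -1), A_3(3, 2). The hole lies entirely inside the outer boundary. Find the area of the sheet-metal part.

290

Outer boundary:
V_1→V_2: (-10)(-9) − (2)(-8) = 106
V_2→V_3: (2)(11) − (14)(-9) = 148
V_3→V_4: (14)(6) − (5)(11) = 29
V_4→V_5: (5)(13) − (12)(6) = -7
V_5→V_6: (12)(8) − (-5)(13) = 161
V_6→V_7: (-5)(-3) − (-11)(8) = 103
V_7→V_1: (-11)(-8) − (-10)(-3) = 58
Σ = 598
Area = |Σ|/2 = 299.
Hole:
Cross-terms: 6, 9, 3  ⇒  Σ = 18
Area = |Σ|/2 = 9.
Net area = 299 − 9 = 290.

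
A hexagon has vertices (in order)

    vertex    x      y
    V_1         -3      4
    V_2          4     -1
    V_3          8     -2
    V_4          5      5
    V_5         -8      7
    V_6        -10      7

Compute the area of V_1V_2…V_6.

53.5

Σ = (-13) + (0) + (50) + (75) + (14) + (-19) = 107
Area = |Σ|/2 = 53.5.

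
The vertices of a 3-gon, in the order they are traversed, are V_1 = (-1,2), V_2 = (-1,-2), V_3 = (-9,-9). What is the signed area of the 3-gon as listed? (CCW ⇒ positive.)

-16

Σ = (4) + (-9) + (-27) = -32
Signed area = Σ/2 = -16 (negative ⇒ clockwise traversal).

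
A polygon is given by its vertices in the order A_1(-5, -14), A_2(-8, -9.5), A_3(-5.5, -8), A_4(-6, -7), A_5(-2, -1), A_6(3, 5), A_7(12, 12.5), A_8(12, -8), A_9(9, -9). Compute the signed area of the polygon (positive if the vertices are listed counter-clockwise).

-276.375

Apply the surveyor's formula: 2A = Σ (x_i·y_{i+1} − x_{i+1}·y_i), indices taken mod 9.
A_1→A_2: (-5)(-9.5) − (-8)(-14) = -64.5
A_2→A_3: (-8)(-8) − (-5.5)(-9.5) = 11.75
A_3→A_4: (-5.5)(-7) − (-6)(-8) = -9.5
A_4→A_5: (-6)(-1) − (-2)(-7) = -8
A_5→A_6: (-2)(5) − (3)(-1) = -7
A_6→A_7: (3)(12.5) − (12)(5) = -22.5
A_7→A_8: (12)(-8) − (12)(12.5) = -246
A_8→A_9: (12)(-9) − (9)(-8) = -36
A_9→A_1: (9)(-14) − (-5)(-9) = -171
Σ = -552.75
Signed area = Σ/2 = -276.375 (negative ⇒ clockwise traversal).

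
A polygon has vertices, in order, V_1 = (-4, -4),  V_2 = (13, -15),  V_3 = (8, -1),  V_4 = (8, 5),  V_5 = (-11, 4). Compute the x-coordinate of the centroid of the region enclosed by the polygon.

53/23

Apply Gauss's area formula. First the cross-terms c_i = x_i·y_{i+1} − x_{i+1}·y_i:
  112, 107, 48, 87, 60  ⇒  2A = 414, A = 207.
Then Σ (x_i + x_{i+1})·c_i = 2862, so x̄ = 2862 / (6·207) = 53/23.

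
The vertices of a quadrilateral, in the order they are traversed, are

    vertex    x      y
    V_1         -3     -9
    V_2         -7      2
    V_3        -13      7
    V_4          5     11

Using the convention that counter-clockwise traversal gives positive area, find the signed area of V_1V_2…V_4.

-141

Apply Gauss's area formula: 2A = Σ (x_i·y_{i+1} − x_{i+1}·y_i), indices taken mod 4.
Σ = (-69) + (-23) + (-178) + (-12) = -282
Signed area = Σ/2 = -141 (negative ⇒ clockwise traversal).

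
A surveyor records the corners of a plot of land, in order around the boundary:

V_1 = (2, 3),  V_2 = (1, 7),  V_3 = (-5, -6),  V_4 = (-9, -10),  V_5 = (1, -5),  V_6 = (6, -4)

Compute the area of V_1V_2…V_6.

Apply the surveyor's formula: 2A = Σ (x_i·y_{i+1} − x_{i+1}·y_i), indices taken mod 6.
Cross-terms: 11, 29, -4, 55, 26, 26  ⇒  Σ = 143
Area = |Σ|/2 = 71.5.

71.5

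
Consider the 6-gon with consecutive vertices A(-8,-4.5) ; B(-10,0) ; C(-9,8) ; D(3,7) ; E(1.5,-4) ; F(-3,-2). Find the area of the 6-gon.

Apply the shoelace formula: 2A = Σ (x_i·y_{i+1} − x_{i+1}·y_i), indices taken mod 6.
Σ = (-45) + (-80) + (-87) + (-22.5) + (-15) + (-2.5) = -252
Area = |Σ|/2 = 126.

126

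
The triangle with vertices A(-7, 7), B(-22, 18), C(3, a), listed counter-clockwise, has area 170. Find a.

-23

Write out the shoelace sum; only the two edges meeting at C involve a:
2·Area = [((-22)·a − 3·18) + (3·7 − (-7)·a)] + 28
       = -15·a + -5 = 340
⇒ a = -23.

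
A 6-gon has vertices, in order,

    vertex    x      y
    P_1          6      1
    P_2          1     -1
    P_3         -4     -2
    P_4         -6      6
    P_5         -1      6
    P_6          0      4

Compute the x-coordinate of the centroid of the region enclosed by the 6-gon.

-133/107

Apply the surveyor's formula. First the cross-terms c_i = x_i·y_{i+1} − x_{i+1}·y_i:
  -7, -6, -36, -30, -4, -24  ⇒  2A = -107, A = -53.5.
Then Σ (x_i + x_{i+1})·c_i = 399, so x̄ = 399 / (6·(-53.5)) = -133/107.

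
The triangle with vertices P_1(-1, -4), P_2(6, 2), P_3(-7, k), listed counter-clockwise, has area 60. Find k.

Write out the shoelace sum; only the two edges meeting at P_3 involve k:
2·Area = [(6·k − (-7)·2) + ((-7)·(-4) − (-1)·k)] + 22
       = 7·k + 64 = 120
⇒ k = 8.

8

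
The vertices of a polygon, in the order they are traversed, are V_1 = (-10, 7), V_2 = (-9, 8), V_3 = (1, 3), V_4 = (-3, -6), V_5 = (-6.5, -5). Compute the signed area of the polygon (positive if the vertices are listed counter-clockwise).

-84.25

Apply the shoelace (surveyor's) formula: 2A = Σ (x_i·y_{i+1} − x_{i+1}·y_i), indices taken mod 5.
V_1→V_2: (-10)(8) − (-9)(7) = -17
V_2→V_3: (-9)(3) − (1)(8) = -35
V_3→V_4: (1)(-6) − (-3)(3) = 3
V_4→V_5: (-3)(-5) − (-6.5)(-6) = -24
V_5→V_1: (-6.5)(7) − (-10)(-5) = -95.5
Σ = -168.5
Signed area = Σ/2 = -84.25 (negative ⇒ clockwise traversal).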